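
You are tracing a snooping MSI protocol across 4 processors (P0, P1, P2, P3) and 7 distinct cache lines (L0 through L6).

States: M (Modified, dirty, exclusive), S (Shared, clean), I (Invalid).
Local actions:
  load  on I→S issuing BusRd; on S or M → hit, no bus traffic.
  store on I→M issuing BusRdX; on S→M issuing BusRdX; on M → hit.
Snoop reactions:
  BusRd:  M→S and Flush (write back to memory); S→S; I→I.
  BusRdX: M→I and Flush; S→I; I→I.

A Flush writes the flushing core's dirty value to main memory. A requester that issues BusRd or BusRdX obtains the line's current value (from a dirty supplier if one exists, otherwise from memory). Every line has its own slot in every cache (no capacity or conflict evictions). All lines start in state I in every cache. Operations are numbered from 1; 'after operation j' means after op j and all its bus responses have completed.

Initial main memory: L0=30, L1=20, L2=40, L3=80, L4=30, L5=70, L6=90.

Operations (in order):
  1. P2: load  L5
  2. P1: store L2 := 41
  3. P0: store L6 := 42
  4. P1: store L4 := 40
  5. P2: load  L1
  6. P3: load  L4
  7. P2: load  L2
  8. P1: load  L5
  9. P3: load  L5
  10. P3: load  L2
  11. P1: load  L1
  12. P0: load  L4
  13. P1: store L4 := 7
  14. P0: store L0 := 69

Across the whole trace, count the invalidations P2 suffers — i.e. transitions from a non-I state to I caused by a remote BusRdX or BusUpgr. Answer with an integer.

1. P2: load  L5  bus=[BusRd]  L5: P0=I P1=I P2=S P3=I  mem[L5]=70
2. P1: store L2 := 41  bus=[BusRdX]  L2: P0=I P1=M P2=I P3=I  mem[L2]=40
3. P0: store L6 := 42  bus=[BusRdX]  L6: P0=M P1=I P2=I P3=I  mem[L6]=90
4. P1: store L4 := 40  bus=[BusRdX]  L4: P0=I P1=M P2=I P3=I  mem[L4]=30
5. P2: load  L1  bus=[BusRd]  L1: P0=I P1=I P2=S P3=I  mem[L1]=20
6. P3: load  L4  bus=[BusRd,Flush]  L4: P0=I P1=S P2=I P3=S  mem[L4]=40
7. P2: load  L2  bus=[BusRd,Flush]  L2: P0=I P1=S P2=S P3=I  mem[L2]=41
8. P1: load  L5  bus=[BusRd]  L5: P0=I P1=S P2=S P3=I  mem[L5]=70
9. P3: load  L5  bus=[BusRd]  L5: P0=I P1=S P2=S P3=S  mem[L5]=70
10. P3: load  L2  bus=[BusRd]  L2: P0=I P1=S P2=S P3=S  mem[L2]=41
11. P1: load  L1  bus=[BusRd]  L1: P0=I P1=S P2=S P3=I  mem[L1]=20
12. P0: load  L4  bus=[BusRd]  L4: P0=S P1=S P2=I P3=S  mem[L4]=40
13. P1: store L4 := 7  bus=[BusRdX]  L4: P0=I P1=M P2=I P3=I  mem[L4]=40
14. P0: store L0 := 69  bus=[BusRdX]  L0: P0=M P1=I P2=I P3=I  mem[L0]=30

invalidations = 0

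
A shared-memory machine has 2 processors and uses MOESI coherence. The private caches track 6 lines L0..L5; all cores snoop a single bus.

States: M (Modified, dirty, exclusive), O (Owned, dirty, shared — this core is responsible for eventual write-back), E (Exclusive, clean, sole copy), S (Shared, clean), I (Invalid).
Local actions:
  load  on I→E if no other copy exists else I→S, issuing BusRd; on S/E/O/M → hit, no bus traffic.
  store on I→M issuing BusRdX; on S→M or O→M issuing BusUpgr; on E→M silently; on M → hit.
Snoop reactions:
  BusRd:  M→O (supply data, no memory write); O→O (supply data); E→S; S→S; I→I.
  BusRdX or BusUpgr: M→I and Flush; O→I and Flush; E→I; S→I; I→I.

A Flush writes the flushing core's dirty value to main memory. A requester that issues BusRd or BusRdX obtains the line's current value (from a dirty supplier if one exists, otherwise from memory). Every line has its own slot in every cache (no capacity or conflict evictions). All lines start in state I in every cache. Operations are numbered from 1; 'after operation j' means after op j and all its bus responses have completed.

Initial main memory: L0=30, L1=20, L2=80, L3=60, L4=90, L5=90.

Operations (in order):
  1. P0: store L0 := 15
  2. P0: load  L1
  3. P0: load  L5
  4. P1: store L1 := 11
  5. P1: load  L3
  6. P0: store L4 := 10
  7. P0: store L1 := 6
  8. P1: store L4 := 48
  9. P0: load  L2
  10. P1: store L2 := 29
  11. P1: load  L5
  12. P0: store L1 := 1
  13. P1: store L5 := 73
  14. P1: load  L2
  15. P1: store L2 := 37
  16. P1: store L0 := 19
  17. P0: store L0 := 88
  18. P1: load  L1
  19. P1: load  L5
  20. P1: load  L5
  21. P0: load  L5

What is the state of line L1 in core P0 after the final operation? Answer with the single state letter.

state = O

step 1: P0: store L0 := 15  ⟶  MI  (L0)  txn=BusRdX  M[L0]=30
step 2: P0: load  L1  ⟶  EI  (L1)  txn=BusRd  M[L1]=20
step 3: P0: load  L5  ⟶  EI  (L5)  txn=BusRd  M[L5]=90
step 4: P1: store L1 := 11  ⟶  IM  (L1)  txn=BusRdX  M[L1]=20
step 5: P1: load  L3  ⟶  IE  (L3)  txn=BusRd  M[L3]=60
step 6: P0: store L4 := 10  ⟶  MI  (L4)  txn=BusRdX  M[L4]=90
step 7: P0: store L1 := 6  ⟶  MI  (L1)  txn=BusRdX+Flush  M[L1]=11
step 8: P1: store L4 := 48  ⟶  IM  (L4)  txn=BusRdX+Flush  M[L4]=10
step 9: P0: load  L2  ⟶  EI  (L2)  txn=BusRd  M[L2]=80
step 10: P1: store L2 := 29  ⟶  IM  (L2)  txn=BusRdX  M[L2]=80
step 11: P1: load  L5  ⟶  SS  (L5)  txn=BusRd  M[L5]=90
step 12: P0: store L1 := 1  ⟶  MI  (L1)  txn=∅  M[L1]=11
step 13: P1: store L5 := 73  ⟶  IM  (L5)  txn=BusUpgr  M[L5]=90
step 14: P1: load  L2  ⟶  IM  (L2)  txn=∅  M[L2]=80
step 15: P1: store L2 := 37  ⟶  IM  (L2)  txn=∅  M[L2]=80
step 16: P1: store L0 := 19  ⟶  IM  (L0)  txn=BusRdX+Flush  M[L0]=15
step 17: P0: store L0 := 88  ⟶  MI  (L0)  txn=BusRdX+Flush  M[L0]=19
step 18: P1: load  L1  ⟶  OS  (L1)  txn=BusRd  M[L1]=11
step 19: P1: load  L5  ⟶  IM  (L5)  txn=∅  M[L5]=90
step 20: P1: load  L5  ⟶  IM  (L5)  txn=∅  M[L5]=90
step 21: P0: load  L5  ⟶  SO  (L5)  txn=BusRd  M[L5]=90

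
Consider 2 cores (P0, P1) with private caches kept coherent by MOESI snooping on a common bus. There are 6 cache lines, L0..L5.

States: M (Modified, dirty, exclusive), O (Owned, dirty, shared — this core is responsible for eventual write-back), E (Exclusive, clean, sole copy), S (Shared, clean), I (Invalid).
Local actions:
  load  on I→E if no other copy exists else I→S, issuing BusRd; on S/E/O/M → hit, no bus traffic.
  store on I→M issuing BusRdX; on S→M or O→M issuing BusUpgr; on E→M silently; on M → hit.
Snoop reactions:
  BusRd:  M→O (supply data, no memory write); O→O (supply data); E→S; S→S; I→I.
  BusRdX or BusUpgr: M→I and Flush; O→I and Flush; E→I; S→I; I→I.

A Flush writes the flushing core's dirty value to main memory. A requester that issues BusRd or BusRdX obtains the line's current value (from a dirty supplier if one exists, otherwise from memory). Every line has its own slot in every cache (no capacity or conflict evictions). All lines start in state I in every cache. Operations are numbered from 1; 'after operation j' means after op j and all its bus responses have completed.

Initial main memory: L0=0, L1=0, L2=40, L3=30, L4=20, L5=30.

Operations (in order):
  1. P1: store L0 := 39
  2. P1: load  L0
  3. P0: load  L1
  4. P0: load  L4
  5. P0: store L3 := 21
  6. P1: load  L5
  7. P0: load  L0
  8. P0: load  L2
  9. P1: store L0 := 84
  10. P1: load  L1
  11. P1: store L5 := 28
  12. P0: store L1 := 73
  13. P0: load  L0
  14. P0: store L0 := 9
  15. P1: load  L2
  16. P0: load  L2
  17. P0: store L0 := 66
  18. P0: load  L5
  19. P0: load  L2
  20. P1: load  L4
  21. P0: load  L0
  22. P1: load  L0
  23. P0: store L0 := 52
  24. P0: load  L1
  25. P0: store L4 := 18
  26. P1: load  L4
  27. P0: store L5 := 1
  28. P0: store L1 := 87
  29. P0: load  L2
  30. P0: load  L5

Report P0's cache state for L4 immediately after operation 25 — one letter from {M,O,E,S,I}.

[1] P1: store L0 := 39 | P0:I, P1:M(39) | bus: BusRdX
[2] P1: load  L0 | P0:I, P1:M(39) | bus: none
[3] P0: load  L1 | P0:E(0), P1:I | bus: BusRd
[4] P0: load  L4 | P0:E(20), P1:I | bus: BusRd
[5] P0: store L3 := 21 | P0:M(21), P1:I | bus: BusRdX
[6] P1: load  L5 | P0:I, P1:E(30) | bus: BusRd
[7] P0: load  L0 | P0:S(39), P1:O(39) | bus: BusRd
[8] P0: load  L2 | P0:E(40), P1:I | bus: BusRd
[9] P1: store L0 := 84 | P0:I, P1:M(84) | bus: BusUpgr
[10] P1: load  L1 | P0:S(0), P1:S(0) | bus: BusRd
[11] P1: store L5 := 28 | P0:I, P1:M(28) | bus: none
[12] P0: store L1 := 73 | P0:M(73), P1:I | bus: BusUpgr
[13] P0: load  L0 | P0:S(84), P1:O(84) | bus: BusRd
[14] P0: store L0 := 9 | P0:M(9), P1:I | bus: BusUpgr,Flush
[15] P1: load  L2 | P0:S(40), P1:S(40) | bus: BusRd
[16] P0: load  L2 | P0:S(40), P1:S(40) | bus: none
[17] P0: store L0 := 66 | P0:M(66), P1:I | bus: none
[18] P0: load  L5 | P0:S(28), P1:O(28) | bus: BusRd
[19] P0: load  L2 | P0:S(40), P1:S(40) | bus: none
[20] P1: load  L4 | P0:S(20), P1:S(20) | bus: BusRd
[21] P0: load  L0 | P0:M(66), P1:I | bus: none
[22] P1: load  L0 | P0:O(66), P1:S(66) | bus: BusRd
[23] P0: store L0 := 52 | P0:M(52), P1:I | bus: BusUpgr
[24] P0: load  L1 | P0:M(73), P1:I | bus: none
[25] P0: store L4 := 18 | P0:M(18), P1:I | bus: BusUpgr
[26] P1: load  L4 | P0:O(18), P1:S(18) | bus: BusRd
[27] P0: store L5 := 1 | P0:M(1), P1:I | bus: BusUpgr,Flush
[28] P0: store L1 := 87 | P0:M(87), P1:I | bus: none
[29] P0: load  L2 | P0:S(40), P1:S(40) | bus: none
[30] P0: load  L5 | P0:M(1), P1:I | bus: none

state = M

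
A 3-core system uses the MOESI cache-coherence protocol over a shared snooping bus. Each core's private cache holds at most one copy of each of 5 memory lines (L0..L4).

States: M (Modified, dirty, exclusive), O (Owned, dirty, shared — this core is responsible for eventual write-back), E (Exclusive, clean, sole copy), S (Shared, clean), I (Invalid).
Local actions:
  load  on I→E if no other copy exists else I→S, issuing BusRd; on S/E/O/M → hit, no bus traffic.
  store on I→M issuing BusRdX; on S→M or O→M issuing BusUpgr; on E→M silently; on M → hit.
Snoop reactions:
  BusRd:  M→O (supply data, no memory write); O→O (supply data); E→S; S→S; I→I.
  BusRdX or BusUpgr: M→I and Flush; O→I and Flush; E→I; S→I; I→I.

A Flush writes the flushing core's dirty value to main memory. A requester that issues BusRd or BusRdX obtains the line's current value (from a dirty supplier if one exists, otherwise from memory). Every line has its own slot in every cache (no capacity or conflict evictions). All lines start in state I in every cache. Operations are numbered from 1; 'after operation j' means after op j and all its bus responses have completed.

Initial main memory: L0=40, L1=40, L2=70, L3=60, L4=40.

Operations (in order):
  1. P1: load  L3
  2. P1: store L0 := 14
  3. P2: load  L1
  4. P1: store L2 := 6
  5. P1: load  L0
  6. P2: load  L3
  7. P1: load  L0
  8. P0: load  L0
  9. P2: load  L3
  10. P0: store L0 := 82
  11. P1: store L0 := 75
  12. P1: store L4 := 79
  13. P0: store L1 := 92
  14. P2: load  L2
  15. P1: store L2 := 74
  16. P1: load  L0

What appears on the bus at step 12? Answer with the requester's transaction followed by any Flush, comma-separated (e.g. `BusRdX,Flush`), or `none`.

bus = BusRdX

step 1: P1: load  L3  ⟶  IEI  (L3)  txn=BusRd  M[L3]=60
step 2: P1: store L0 := 14  ⟶  IMI  (L0)  txn=BusRdX  M[L0]=40
step 3: P2: load  L1  ⟶  IIE  (L1)  txn=BusRd  M[L1]=40
step 4: P1: store L2 := 6  ⟶  IMI  (L2)  txn=BusRdX  M[L2]=70
step 5: P1: load  L0  ⟶  IMI  (L0)  txn=∅  M[L0]=40
step 6: P2: load  L3  ⟶  ISS  (L3)  txn=BusRd  M[L3]=60
step 7: P1: load  L0  ⟶  IMI  (L0)  txn=∅  M[L0]=40
step 8: P0: load  L0  ⟶  SOI  (L0)  txn=BusRd  M[L0]=40
step 9: P2: load  L3  ⟶  ISS  (L3)  txn=∅  M[L3]=60
step 10: P0: store L0 := 82  ⟶  MII  (L0)  txn=BusUpgr+Flush  M[L0]=14
step 11: P1: store L0 := 75  ⟶  IMI  (L0)  txn=BusRdX+Flush  M[L0]=82
step 12: P1: store L4 := 79  ⟶  IMI  (L4)  txn=BusRdX  M[L4]=40
step 13: P0: store L1 := 92  ⟶  MII  (L1)  txn=BusRdX  M[L1]=40
step 14: P2: load  L2  ⟶  IOS  (L2)  txn=BusRd  M[L2]=70
step 15: P1: store L2 := 74  ⟶  IMI  (L2)  txn=BusUpgr  M[L2]=70
step 16: P1: load  L0  ⟶  IMI  (L0)  txn=∅  M[L0]=82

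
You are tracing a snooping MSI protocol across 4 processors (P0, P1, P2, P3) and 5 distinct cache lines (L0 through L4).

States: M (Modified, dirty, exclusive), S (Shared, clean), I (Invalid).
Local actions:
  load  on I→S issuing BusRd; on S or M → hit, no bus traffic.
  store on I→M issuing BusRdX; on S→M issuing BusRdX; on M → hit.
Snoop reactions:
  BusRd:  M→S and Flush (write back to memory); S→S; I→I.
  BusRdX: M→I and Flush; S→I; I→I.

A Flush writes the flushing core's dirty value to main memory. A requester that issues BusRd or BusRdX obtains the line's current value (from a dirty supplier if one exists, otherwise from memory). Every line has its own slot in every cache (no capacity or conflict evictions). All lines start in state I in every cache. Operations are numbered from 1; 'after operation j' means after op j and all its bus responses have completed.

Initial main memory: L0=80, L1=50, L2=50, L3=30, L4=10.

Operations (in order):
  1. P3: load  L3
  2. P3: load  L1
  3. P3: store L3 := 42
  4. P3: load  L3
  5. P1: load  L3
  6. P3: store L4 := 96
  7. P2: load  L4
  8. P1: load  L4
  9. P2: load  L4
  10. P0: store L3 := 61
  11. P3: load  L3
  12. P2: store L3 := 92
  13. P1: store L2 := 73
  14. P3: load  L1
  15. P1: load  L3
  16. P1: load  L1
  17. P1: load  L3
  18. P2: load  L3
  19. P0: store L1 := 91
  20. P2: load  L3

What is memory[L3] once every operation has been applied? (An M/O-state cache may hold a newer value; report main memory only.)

1. P3: load  L3  bus=[BusRd]  L3: P0=I P1=I P2=I P3=S  mem[L3]=30
2. P3: load  L1  bus=[BusRd]  L1: P0=I P1=I P2=I P3=S  mem[L1]=50
3. P3: store L3 := 42  bus=[BusRdX]  L3: P0=I P1=I P2=I P3=M  mem[L3]=30
4. P3: load  L3  bus=[-]  L3: P0=I P1=I P2=I P3=M  mem[L3]=30
5. P1: load  L3  bus=[BusRd,Flush]  L3: P0=I P1=S P2=I P3=S  mem[L3]=42
6. P3: store L4 := 96  bus=[BusRdX]  L4: P0=I P1=I P2=I P3=M  mem[L4]=10
7. P2: load  L4  bus=[BusRd,Flush]  L4: P0=I P1=I P2=S P3=S  mem[L4]=96
8. P1: load  L4  bus=[BusRd]  L4: P0=I P1=S P2=S P3=S  mem[L4]=96
9. P2: load  L4  bus=[-]  L4: P0=I P1=S P2=S P3=S  mem[L4]=96
10. P0: store L3 := 61  bus=[BusRdX]  L3: P0=M P1=I P2=I P3=I  mem[L3]=42
11. P3: load  L3  bus=[BusRd,Flush]  L3: P0=S P1=I P2=I P3=S  mem[L3]=61
12. P2: store L3 := 92  bus=[BusRdX]  L3: P0=I P1=I P2=M P3=I  mem[L3]=61
13. P1: store L2 := 73  bus=[BusRdX]  L2: P0=I P1=M P2=I P3=I  mem[L2]=50
14. P3: load  L1  bus=[-]  L1: P0=I P1=I P2=I P3=S  mem[L1]=50
15. P1: load  L3  bus=[BusRd,Flush]  L3: P0=I P1=S P2=S P3=I  mem[L3]=92
16. P1: load  L1  bus=[BusRd]  L1: P0=I P1=S P2=I P3=S  mem[L1]=50
17. P1: load  L3  bus=[-]  L3: P0=I P1=S P2=S P3=I  mem[L3]=92
18. P2: load  L3  bus=[-]  L3: P0=I P1=S P2=S P3=I  mem[L3]=92
19. P0: store L1 := 91  bus=[BusRdX]  L1: P0=M P1=I P2=I P3=I  mem[L1]=50
20. P2: load  L3  bus=[-]  L3: P0=I P1=S P2=S P3=I  mem[L3]=92

memory[L3] = 92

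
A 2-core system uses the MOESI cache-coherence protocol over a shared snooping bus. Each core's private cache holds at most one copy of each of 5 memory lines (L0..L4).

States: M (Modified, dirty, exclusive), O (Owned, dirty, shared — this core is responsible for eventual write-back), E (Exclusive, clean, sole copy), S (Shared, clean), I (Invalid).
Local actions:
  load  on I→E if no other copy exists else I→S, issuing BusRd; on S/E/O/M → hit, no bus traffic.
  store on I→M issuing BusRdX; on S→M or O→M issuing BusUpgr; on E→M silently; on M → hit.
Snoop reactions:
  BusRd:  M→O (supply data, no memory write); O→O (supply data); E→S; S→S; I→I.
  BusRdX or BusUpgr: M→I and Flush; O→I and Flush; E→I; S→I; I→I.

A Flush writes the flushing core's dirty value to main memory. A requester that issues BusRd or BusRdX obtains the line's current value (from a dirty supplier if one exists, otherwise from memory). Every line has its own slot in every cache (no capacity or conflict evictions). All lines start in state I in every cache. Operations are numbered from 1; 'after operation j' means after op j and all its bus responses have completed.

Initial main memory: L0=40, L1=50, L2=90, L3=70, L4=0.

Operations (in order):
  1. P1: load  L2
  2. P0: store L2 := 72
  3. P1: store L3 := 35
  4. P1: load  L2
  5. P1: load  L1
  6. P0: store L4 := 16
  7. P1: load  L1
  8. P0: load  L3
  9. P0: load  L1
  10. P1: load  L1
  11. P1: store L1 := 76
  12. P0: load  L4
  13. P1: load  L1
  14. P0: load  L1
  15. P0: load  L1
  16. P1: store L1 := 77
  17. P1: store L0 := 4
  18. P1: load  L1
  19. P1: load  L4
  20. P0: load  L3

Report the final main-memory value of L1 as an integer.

memory[L1] = 50

  op1 P1: load  L2 → I/E on L2; bus BusRd; mem=90
  op2 P0: store L2 := 72 → M/I on L2; bus BusRdX; mem=90
  op3 P1: store L3 := 35 → I/M on L3; bus BusRdX; mem=70
  op4 P1: load  L2 → O/S on L2; bus BusRd; mem=90
  op5 P1: load  L1 → I/E on L1; bus BusRd; mem=50
  op6 P0: store L4 := 16 → M/I on L4; bus BusRdX; mem=0
  op7 P1: load  L1 → I/E on L1; bus (none); mem=50
  op8 P0: load  L3 → S/O on L3; bus BusRd; mem=70
  op9 P0: load  L1 → S/S on L1; bus BusRd; mem=50
  op10 P1: load  L1 → S/S on L1; bus (none); mem=50
  op11 P1: store L1 := 76 → I/M on L1; bus BusUpgr; mem=50
  op12 P0: load  L4 → M/I on L4; bus (none); mem=0
  op13 P1: load  L1 → I/M on L1; bus (none); mem=50
  op14 P0: load  L1 → S/O on L1; bus BusRd; mem=50
  op15 P0: load  L1 → S/O on L1; bus (none); mem=50
  op16 P1: store L1 := 77 → I/M on L1; bus BusUpgr; mem=50
  op17 P1: store L0 := 4 → I/M on L0; bus BusRdX; mem=40
  op18 P1: load  L1 → I/M on L1; bus (none); mem=50
  op19 P1: load  L4 → O/S on L4; bus BusRd; mem=0
  op20 P0: load  L3 → S/O on L3; bus (none); mem=70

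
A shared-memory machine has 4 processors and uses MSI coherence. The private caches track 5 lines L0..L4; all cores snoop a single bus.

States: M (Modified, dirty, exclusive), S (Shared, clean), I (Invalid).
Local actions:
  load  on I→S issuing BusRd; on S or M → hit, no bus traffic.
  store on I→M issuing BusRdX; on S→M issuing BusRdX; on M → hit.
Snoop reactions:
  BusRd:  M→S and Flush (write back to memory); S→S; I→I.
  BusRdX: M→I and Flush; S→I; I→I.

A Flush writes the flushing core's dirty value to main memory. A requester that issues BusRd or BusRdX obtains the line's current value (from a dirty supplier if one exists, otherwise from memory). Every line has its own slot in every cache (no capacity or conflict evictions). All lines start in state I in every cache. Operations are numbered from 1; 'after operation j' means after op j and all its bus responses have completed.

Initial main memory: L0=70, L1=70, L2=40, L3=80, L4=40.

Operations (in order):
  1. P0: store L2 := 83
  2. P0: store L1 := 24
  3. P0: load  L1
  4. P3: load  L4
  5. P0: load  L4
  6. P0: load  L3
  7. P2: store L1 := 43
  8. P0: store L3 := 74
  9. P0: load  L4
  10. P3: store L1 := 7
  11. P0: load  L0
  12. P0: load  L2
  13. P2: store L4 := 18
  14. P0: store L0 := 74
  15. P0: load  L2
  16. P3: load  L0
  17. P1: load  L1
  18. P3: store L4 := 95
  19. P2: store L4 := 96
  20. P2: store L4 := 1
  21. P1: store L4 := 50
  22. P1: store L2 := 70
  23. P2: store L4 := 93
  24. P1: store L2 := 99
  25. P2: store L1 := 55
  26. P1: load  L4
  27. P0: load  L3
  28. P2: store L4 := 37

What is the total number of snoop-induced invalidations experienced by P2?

invalidations = 3

1. P0: store L2 := 83  bus=[BusRdX]  L2: P0=M P1=I P2=I P3=I  mem[L2]=40
2. P0: store L1 := 24  bus=[BusRdX]  L1: P0=M P1=I P2=I P3=I  mem[L1]=70
3. P0: load  L1  bus=[-]  L1: P0=M P1=I P2=I P3=I  mem[L1]=70
4. P3: load  L4  bus=[BusRd]  L4: P0=I P1=I P2=I P3=S  mem[L4]=40
5. P0: load  L4  bus=[BusRd]  L4: P0=S P1=I P2=I P3=S  mem[L4]=40
6. P0: load  L3  bus=[BusRd]  L3: P0=S P1=I P2=I P3=I  mem[L3]=80
7. P2: store L1 := 43  bus=[BusRdX,Flush]  L1: P0=I P1=I P2=M P3=I  mem[L1]=24
8. P0: store L3 := 74  bus=[BusRdX]  L3: P0=M P1=I P2=I P3=I  mem[L3]=80
9. P0: load  L4  bus=[-]  L4: P0=S P1=I P2=I P3=S  mem[L4]=40
10. P3: store L1 := 7  bus=[BusRdX,Flush]  L1: P0=I P1=I P2=I P3=M  mem[L1]=43
11. P0: load  L0  bus=[BusRd]  L0: P0=S P1=I P2=I P3=I  mem[L0]=70
12. P0: load  L2  bus=[-]  L2: P0=M P1=I P2=I P3=I  mem[L2]=40
13. P2: store L4 := 18  bus=[BusRdX]  L4: P0=I P1=I P2=M P3=I  mem[L4]=40
14. P0: store L0 := 74  bus=[BusRdX]  L0: P0=M P1=I P2=I P3=I  mem[L0]=70
15. P0: load  L2  bus=[-]  L2: P0=M P1=I P2=I P3=I  mem[L2]=40
16. P3: load  L0  bus=[BusRd,Flush]  L0: P0=S P1=I P2=I P3=S  mem[L0]=74
17. P1: load  L1  bus=[BusRd,Flush]  L1: P0=I P1=S P2=I P3=S  mem[L1]=7
18. P3: store L4 := 95  bus=[BusRdX,Flush]  L4: P0=I P1=I P2=I P3=M  mem[L4]=18
19. P2: store L4 := 96  bus=[BusRdX,Flush]  L4: P0=I P1=I P2=M P3=I  mem[L4]=95
20. P2: store L4 := 1  bus=[-]  L4: P0=I P1=I P2=M P3=I  mem[L4]=95
21. P1: store L4 := 50  bus=[BusRdX,Flush]  L4: P0=I P1=M P2=I P3=I  mem[L4]=1
22. P1: store L2 := 70  bus=[BusRdX,Flush]  L2: P0=I P1=M P2=I P3=I  mem[L2]=83
23. P2: store L4 := 93  bus=[BusRdX,Flush]  L4: P0=I P1=I P2=M P3=I  mem[L4]=50
24. P1: store L2 := 99  bus=[-]  L2: P0=I P1=M P2=I P3=I  mem[L2]=83
25. P2: store L1 := 55  bus=[BusRdX]  L1: P0=I P1=I P2=M P3=I  mem[L1]=7
26. P1: load  L4  bus=[BusRd,Flush]  L4: P0=I P1=S P2=S P3=I  mem[L4]=93
27. P0: load  L3  bus=[-]  L3: P0=M P1=I P2=I P3=I  mem[L3]=80
28. P2: store L4 := 37  bus=[BusRdX]  L4: P0=I P1=I P2=M P3=I  mem[L4]=93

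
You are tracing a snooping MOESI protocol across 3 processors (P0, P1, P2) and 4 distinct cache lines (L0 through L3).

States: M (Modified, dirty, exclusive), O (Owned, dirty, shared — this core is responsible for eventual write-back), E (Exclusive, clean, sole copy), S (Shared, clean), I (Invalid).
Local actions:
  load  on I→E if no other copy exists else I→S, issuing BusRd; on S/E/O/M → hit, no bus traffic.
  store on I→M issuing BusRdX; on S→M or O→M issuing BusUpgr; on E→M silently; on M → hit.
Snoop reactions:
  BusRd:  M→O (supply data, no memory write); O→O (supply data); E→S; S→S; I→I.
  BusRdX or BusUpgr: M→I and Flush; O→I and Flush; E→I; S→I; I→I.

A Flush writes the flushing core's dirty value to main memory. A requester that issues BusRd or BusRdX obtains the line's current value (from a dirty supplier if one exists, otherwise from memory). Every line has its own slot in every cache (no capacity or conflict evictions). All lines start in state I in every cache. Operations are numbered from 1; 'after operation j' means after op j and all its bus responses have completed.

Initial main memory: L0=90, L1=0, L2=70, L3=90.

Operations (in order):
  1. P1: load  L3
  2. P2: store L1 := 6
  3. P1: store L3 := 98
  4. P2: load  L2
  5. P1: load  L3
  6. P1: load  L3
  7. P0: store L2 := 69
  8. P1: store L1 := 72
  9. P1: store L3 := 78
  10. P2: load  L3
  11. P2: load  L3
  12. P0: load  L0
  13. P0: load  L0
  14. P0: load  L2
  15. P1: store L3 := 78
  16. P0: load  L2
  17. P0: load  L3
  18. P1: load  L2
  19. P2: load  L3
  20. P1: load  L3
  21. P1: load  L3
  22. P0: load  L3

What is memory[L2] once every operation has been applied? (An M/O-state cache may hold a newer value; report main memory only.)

step 1: P1: load  L3  ⟶  IEI  (L3)  txn=BusRd  M[L3]=90
step 2: P2: store L1 := 6  ⟶  IIM  (L1)  txn=BusRdX  M[L1]=0
step 3: P1: store L3 := 98  ⟶  IMI  (L3)  txn=∅  M[L3]=90
step 4: P2: load  L2  ⟶  IIE  (L2)  txn=BusRd  M[L2]=70
step 5: P1: load  L3  ⟶  IMI  (L3)  txn=∅  M[L3]=90
step 6: P1: load  L3  ⟶  IMI  (L3)  txn=∅  M[L3]=90
step 7: P0: store L2 := 69  ⟶  MII  (L2)  txn=BusRdX  M[L2]=70
step 8: P1: store L1 := 72  ⟶  IMI  (L1)  txn=BusRdX+Flush  M[L1]=6
step 9: P1: store L3 := 78  ⟶  IMI  (L3)  txn=∅  M[L3]=90
step 10: P2: load  L3  ⟶  IOS  (L3)  txn=BusRd  M[L3]=90
step 11: P2: load  L3  ⟶  IOS  (L3)  txn=∅  M[L3]=90
step 12: P0: load  L0  ⟶  EII  (L0)  txn=BusRd  M[L0]=90
step 13: P0: load  L0  ⟶  EII  (L0)  txn=∅  M[L0]=90
step 14: P0: load  L2  ⟶  MII  (L2)  txn=∅  M[L2]=70
step 15: P1: store L3 := 78  ⟶  IMI  (L3)  txn=BusUpgr  M[L3]=90
step 16: P0: load  L2  ⟶  MII  (L2)  txn=∅  M[L2]=70
step 17: P0: load  L3  ⟶  SOI  (L3)  txn=BusRd  M[L3]=90
step 18: P1: load  L2  ⟶  OSI  (L2)  txn=BusRd  M[L2]=70
step 19: P2: load  L3  ⟶  SOS  (L3)  txn=BusRd  M[L3]=90
step 20: P1: load  L3  ⟶  SOS  (L3)  txn=∅  M[L3]=90
step 21: P1: load  L3  ⟶  SOS  (L3)  txn=∅  M[L3]=90
step 22: P0: load  L3  ⟶  SOS  (L3)  txn=∅  M[L3]=90

memory[L2] = 70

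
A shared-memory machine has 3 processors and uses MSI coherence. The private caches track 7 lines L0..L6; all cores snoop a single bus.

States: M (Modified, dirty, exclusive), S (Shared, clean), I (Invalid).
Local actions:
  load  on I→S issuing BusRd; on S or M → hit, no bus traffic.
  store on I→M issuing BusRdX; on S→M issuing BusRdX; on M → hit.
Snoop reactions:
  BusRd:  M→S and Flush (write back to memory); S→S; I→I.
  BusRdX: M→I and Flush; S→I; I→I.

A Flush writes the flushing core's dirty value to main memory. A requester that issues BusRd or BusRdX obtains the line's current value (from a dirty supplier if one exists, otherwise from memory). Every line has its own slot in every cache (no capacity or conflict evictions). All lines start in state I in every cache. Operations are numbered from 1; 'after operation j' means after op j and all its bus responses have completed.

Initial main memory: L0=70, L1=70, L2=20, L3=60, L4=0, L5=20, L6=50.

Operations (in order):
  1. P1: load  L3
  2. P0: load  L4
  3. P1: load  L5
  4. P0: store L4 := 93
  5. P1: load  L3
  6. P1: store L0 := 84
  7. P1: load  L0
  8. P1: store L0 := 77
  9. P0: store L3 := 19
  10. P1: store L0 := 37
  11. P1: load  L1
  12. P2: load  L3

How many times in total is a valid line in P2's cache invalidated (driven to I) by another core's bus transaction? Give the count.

1. P1: load  L3  bus=[BusRd]  L3: P0=I P1=S P2=I  mem[L3]=60
2. P0: load  L4  bus=[BusRd]  L4: P0=S P1=I P2=I  mem[L4]=0
3. P1: load  L5  bus=[BusRd]  L5: P0=I P1=S P2=I  mem[L5]=20
4. P0: store L4 := 93  bus=[BusRdX]  L4: P0=M P1=I P2=I  mem[L4]=0
5. P1: load  L3  bus=[-]  L3: P0=I P1=S P2=I  mem[L3]=60
6. P1: store L0 := 84  bus=[BusRdX]  L0: P0=I P1=M P2=I  mem[L0]=70
7. P1: load  L0  bus=[-]  L0: P0=I P1=M P2=I  mem[L0]=70
8. P1: store L0 := 77  bus=[-]  L0: P0=I P1=M P2=I  mem[L0]=70
9. P0: store L3 := 19  bus=[BusRdX]  L3: P0=M P1=I P2=I  mem[L3]=60
10. P1: store L0 := 37  bus=[-]  L0: P0=I P1=M P2=I  mem[L0]=70
11. P1: load  L1  bus=[BusRd]  L1: P0=I P1=S P2=I  mem[L1]=70
12. P2: load  L3  bus=[BusRd,Flush]  L3: P0=S P1=I P2=S  mem[L3]=19

invalidations = 0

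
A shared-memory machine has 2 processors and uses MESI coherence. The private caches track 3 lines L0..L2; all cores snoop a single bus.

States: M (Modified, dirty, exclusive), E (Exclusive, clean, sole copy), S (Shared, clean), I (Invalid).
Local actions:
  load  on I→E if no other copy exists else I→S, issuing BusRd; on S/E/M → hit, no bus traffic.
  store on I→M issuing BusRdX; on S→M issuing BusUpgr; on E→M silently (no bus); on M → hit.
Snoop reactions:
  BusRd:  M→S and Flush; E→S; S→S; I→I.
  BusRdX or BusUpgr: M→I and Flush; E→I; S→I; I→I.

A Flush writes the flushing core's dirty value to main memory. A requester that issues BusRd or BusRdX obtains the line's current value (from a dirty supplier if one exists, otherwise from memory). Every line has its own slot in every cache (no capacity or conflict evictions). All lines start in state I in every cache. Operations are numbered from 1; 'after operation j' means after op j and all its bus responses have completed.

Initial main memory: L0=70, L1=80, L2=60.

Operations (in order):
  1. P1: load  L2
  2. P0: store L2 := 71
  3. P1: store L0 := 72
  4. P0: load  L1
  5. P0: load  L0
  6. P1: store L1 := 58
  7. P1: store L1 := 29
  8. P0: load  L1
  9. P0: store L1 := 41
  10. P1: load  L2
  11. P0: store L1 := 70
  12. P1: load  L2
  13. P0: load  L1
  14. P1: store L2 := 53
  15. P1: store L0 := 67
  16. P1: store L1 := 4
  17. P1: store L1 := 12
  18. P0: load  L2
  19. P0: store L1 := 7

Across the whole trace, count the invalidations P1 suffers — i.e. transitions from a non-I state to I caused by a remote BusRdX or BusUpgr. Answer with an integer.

invalidations = 3

[1] P1: load  L2 | P0:I, P1:E(60) | bus: BusRd
[2] P0: store L2 := 71 | P0:M(71), P1:I | bus: BusRdX
[3] P1: store L0 := 72 | P0:I, P1:M(72) | bus: BusRdX
[4] P0: load  L1 | P0:E(80), P1:I | bus: BusRd
[5] P0: load  L0 | P0:S(72), P1:S(72) | bus: BusRd,Flush
[6] P1: store L1 := 58 | P0:I, P1:M(58) | bus: BusRdX
[7] P1: store L1 := 29 | P0:I, P1:M(29) | bus: none
[8] P0: load  L1 | P0:S(29), P1:S(29) | bus: BusRd,Flush
[9] P0: store L1 := 41 | P0:M(41), P1:I | bus: BusUpgr
[10] P1: load  L2 | P0:S(71), P1:S(71) | bus: BusRd,Flush
[11] P0: store L1 := 70 | P0:M(70), P1:I | bus: none
[12] P1: load  L2 | P0:S(71), P1:S(71) | bus: none
[13] P0: load  L1 | P0:M(70), P1:I | bus: none
[14] P1: store L2 := 53 | P0:I, P1:M(53) | bus: BusUpgr
[15] P1: store L0 := 67 | P0:I, P1:M(67) | bus: BusUpgr
[16] P1: store L1 := 4 | P0:I, P1:M(4) | bus: BusRdX,Flush
[17] P1: store L1 := 12 | P0:I, P1:M(12) | bus: none
[18] P0: load  L2 | P0:S(53), P1:S(53) | bus: BusRd,Flush
[19] P0: store L1 := 7 | P0:M(7), P1:I | bus: BusRdX,Flush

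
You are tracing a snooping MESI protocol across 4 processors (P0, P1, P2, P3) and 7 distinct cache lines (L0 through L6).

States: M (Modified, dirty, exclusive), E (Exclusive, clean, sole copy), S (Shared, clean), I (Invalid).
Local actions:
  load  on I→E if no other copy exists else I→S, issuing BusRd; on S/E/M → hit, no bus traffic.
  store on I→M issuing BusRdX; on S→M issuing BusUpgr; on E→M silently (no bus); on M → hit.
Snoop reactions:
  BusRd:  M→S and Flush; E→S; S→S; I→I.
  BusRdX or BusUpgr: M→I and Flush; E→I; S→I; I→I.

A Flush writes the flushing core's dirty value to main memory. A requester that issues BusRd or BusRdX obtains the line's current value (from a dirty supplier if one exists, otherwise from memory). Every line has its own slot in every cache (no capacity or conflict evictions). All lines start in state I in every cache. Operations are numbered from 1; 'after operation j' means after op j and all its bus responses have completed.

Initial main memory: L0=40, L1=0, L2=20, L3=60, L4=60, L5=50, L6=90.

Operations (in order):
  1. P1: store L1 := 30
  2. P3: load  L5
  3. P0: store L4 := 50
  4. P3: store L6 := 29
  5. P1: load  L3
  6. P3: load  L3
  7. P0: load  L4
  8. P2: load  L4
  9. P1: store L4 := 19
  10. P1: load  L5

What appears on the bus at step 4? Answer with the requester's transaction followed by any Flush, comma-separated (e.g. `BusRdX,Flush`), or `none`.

bus = BusRdX

  op1 P1: store L1 := 30 → I/M/I/I on L1; bus BusRdX; mem=0
  op2 P3: load  L5 → I/I/I/E on L5; bus BusRd; mem=50
  op3 P0: store L4 := 50 → M/I/I/I on L4; bus BusRdX; mem=60
  op4 P3: store L6 := 29 → I/I/I/M on L6; bus BusRdX; mem=90
  op5 P1: load  L3 → I/E/I/I on L3; bus BusRd; mem=60
  op6 P3: load  L3 → I/S/I/S on L3; bus BusRd; mem=60
  op7 P0: load  L4 → M/I/I/I on L4; bus (none); mem=60
  op8 P2: load  L4 → S/I/S/I on L4; bus BusRd Flush; mem=50
  op9 P1: store L4 := 19 → I/M/I/I on L4; bus BusRdX; mem=50
  op10 P1: load  L5 → I/S/I/S on L5; bus BusRd; mem=50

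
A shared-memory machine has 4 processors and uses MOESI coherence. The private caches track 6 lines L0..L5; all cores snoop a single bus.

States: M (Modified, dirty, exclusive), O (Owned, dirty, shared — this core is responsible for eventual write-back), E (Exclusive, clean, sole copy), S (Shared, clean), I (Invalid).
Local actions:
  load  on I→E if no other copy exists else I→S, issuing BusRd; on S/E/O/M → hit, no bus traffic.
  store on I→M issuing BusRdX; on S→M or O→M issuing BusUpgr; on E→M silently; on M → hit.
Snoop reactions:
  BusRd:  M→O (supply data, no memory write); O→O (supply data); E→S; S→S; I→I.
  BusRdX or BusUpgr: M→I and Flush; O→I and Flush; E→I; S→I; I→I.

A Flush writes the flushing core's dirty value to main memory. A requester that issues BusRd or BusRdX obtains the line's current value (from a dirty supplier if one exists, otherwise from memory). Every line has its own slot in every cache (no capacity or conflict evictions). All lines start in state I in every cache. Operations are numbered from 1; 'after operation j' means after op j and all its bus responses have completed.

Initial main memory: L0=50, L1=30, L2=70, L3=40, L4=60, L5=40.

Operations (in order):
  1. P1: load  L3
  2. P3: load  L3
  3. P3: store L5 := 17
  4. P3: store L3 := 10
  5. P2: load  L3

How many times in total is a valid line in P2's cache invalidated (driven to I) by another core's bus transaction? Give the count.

invalidations = 0

1. P1: load  L3  bus=[BusRd]  L3: P0=I P1=E P2=I P3=I  mem[L3]=40
2. P3: load  L3  bus=[BusRd]  L3: P0=I P1=S P2=I P3=S  mem[L3]=40
3. P3: store L5 := 17  bus=[BusRdX]  L5: P0=I P1=I P2=I P3=M  mem[L5]=40
4. P3: store L3 := 10  bus=[BusUpgr]  L3: P0=I P1=I P2=I P3=M  mem[L3]=40
5. P2: load  L3  bus=[BusRd]  L3: P0=I P1=I P2=S P3=O  mem[L3]=40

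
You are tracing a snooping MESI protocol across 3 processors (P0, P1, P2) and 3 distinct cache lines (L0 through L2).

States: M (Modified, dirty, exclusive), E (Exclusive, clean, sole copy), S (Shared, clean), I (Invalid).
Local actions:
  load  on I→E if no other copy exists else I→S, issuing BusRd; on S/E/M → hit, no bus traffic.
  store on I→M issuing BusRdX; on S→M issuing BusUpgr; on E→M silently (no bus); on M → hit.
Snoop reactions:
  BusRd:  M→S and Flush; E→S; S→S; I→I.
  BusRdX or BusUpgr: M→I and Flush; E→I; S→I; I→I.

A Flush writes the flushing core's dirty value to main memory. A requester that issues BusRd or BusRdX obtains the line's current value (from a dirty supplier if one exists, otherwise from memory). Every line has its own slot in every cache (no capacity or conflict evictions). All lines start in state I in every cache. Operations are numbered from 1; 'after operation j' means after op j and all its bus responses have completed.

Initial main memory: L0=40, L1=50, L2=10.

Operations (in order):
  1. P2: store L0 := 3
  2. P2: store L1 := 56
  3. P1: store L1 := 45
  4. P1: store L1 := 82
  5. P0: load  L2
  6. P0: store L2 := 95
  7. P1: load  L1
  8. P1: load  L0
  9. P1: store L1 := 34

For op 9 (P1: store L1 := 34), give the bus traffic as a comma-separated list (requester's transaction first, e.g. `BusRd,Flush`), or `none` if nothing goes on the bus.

1. P2: store L0 := 3  bus=[BusRdX]  L0: P0=I P1=I P2=M  mem[L0]=40
2. P2: store L1 := 56  bus=[BusRdX]  L1: P0=I P1=I P2=M  mem[L1]=50
3. P1: store L1 := 45  bus=[BusRdX,Flush]  L1: P0=I P1=M P2=I  mem[L1]=56
4. P1: store L1 := 82  bus=[-]  L1: P0=I P1=M P2=I  mem[L1]=56
5. P0: load  L2  bus=[BusRd]  L2: P0=E P1=I P2=I  mem[L2]=10
6. P0: store L2 := 95  bus=[-]  L2: P0=M P1=I P2=I  mem[L2]=10
7. P1: load  L1  bus=[-]  L1: P0=I P1=M P2=I  mem[L1]=56
8. P1: load  L0  bus=[BusRd,Flush]  L0: P0=I P1=S P2=S  mem[L0]=3
9. P1: store L1 := 34  bus=[-]  L1: P0=I P1=M P2=I  mem[L1]=56

bus = none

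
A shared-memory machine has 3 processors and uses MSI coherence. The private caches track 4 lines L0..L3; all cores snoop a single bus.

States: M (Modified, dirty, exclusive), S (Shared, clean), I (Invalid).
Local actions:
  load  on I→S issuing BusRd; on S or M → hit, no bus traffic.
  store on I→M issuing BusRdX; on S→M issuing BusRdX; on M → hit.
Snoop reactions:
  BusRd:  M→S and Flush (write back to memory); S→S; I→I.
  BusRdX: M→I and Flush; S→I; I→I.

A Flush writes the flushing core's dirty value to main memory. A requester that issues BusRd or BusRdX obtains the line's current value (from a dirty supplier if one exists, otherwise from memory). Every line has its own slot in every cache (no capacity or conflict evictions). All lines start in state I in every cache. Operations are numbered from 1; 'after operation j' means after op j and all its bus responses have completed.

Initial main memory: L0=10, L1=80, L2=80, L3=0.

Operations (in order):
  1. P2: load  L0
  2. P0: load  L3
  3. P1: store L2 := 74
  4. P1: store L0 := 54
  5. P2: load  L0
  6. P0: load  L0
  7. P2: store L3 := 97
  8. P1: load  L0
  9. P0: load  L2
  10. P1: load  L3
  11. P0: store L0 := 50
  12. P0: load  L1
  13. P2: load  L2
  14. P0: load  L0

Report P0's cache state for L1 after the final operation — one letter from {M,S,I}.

step 1: P2: load  L0  ⟶  IIS  (L0)  txn=BusRd  M[L0]=10
step 2: P0: load  L3  ⟶  SII  (L3)  txn=BusRd  M[L3]=0
step 3: P1: store L2 := 74  ⟶  IMI  (L2)  txn=BusRdX  M[L2]=80
step 4: P1: store L0 := 54  ⟶  IMI  (L0)  txn=BusRdX  M[L0]=10
step 5: P2: load  L0  ⟶  ISS  (L0)  txn=BusRd+Flush  M[L0]=54
step 6: P0: load  L0  ⟶  SSS  (L0)  txn=BusRd  M[L0]=54
step 7: P2: store L3 := 97  ⟶  IIM  (L3)  txn=BusRdX  M[L3]=0
step 8: P1: load  L0  ⟶  SSS  (L0)  txn=∅  M[L0]=54
step 9: P0: load  L2  ⟶  SSI  (L2)  txn=BusRd+Flush  M[L2]=74
step 10: P1: load  L3  ⟶  ISS  (L3)  txn=BusRd+Flush  M[L3]=97
step 11: P0: store L0 := 50  ⟶  MII  (L0)  txn=BusRdX  M[L0]=54
step 12: P0: load  L1  ⟶  SII  (L1)  txn=BusRd  M[L1]=80
step 13: P2: load  L2  ⟶  SSS  (L2)  txn=BusRd  M[L2]=74
step 14: P0: load  L0  ⟶  MII  (L0)  txn=∅  M[L0]=54

state = S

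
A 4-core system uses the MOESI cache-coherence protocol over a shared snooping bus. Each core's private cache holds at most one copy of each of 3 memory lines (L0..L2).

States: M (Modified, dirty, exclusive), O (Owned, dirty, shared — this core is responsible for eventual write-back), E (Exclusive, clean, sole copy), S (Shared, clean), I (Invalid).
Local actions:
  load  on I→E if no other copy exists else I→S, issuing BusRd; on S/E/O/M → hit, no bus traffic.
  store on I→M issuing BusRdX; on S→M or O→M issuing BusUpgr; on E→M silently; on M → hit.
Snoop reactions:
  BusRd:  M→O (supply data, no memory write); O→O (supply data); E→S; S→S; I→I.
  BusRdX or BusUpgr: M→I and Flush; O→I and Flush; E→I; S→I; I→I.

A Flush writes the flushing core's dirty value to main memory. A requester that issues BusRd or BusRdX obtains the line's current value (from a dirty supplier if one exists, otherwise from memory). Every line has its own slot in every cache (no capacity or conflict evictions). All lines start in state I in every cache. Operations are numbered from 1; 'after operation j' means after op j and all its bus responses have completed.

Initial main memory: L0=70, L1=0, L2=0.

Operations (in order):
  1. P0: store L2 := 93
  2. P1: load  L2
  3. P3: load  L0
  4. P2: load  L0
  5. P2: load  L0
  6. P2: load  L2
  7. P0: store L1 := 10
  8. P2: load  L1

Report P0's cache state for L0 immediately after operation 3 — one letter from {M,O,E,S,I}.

state = I

  op1 P0: store L2 := 93 → M/I/I/I on L2; bus BusRdX; mem=0
  op2 P1: load  L2 → O/S/I/I on L2; bus BusRd; mem=0
  op3 P3: load  L0 → I/I/I/E on L0; bus BusRd; mem=70
  op4 P2: load  L0 → I/I/S/S on L0; bus BusRd; mem=70
  op5 P2: load  L0 → I/I/S/S on L0; bus (none); mem=70
  op6 P2: load  L2 → O/S/S/I on L2; bus BusRd; mem=0
  op7 P0: store L1 := 10 → M/I/I/I on L1; bus BusRdX; mem=0
  op8 P2: load  L1 → O/I/S/I on L1; bus BusRd; mem=0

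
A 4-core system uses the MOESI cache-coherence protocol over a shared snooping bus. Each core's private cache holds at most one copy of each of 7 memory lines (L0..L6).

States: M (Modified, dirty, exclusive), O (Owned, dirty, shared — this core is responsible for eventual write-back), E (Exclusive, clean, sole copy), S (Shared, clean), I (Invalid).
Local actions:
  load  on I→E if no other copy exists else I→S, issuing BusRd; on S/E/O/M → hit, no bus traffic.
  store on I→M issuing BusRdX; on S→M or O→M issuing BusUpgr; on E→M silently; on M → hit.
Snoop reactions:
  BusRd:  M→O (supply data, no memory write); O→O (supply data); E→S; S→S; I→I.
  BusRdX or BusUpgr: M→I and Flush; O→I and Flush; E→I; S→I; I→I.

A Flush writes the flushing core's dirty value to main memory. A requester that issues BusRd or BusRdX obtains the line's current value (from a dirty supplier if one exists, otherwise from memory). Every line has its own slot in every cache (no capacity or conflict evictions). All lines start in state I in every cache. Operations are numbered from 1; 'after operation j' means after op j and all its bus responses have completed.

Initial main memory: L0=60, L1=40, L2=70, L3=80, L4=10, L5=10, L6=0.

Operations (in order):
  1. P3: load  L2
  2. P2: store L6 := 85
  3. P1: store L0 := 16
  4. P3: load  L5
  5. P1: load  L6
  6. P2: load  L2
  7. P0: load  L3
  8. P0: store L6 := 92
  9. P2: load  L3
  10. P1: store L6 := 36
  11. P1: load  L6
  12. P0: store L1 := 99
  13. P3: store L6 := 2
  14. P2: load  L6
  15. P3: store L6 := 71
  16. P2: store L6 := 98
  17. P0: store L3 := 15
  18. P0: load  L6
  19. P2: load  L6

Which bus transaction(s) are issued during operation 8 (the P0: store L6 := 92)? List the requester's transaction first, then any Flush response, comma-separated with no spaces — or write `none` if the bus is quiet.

bus = BusRdX,Flush

step 1: P3: load  L2  ⟶  IIIE  (L2)  txn=BusRd  M[L2]=70
step 2: P2: store L6 := 85  ⟶  IIMI  (L6)  txn=BusRdX  M[L6]=0
step 3: P1: store L0 := 16  ⟶  IMII  (L0)  txn=BusRdX  M[L0]=60
step 4: P3: load  L5  ⟶  IIIE  (L5)  txn=BusRd  M[L5]=10
step 5: P1: load  L6  ⟶  ISOI  (L6)  txn=BusRd  M[L6]=0
step 6: P2: load  L2  ⟶  IISS  (L2)  txn=BusRd  M[L2]=70
step 7: P0: load  L3  ⟶  EIII  (L3)  txn=BusRd  M[L3]=80
step 8: P0: store L6 := 92  ⟶  MIII  (L6)  txn=BusRdX+Flush  M[L6]=85
step 9: P2: load  L3  ⟶  SISI  (L3)  txn=BusRd  M[L3]=80
step 10: P1: store L6 := 36  ⟶  IMII  (L6)  txn=BusRdX+Flush  M[L6]=92
step 11: P1: load  L6  ⟶  IMII  (L6)  txn=∅  M[L6]=92
step 12: P0: store L1 := 99  ⟶  MIII  (L1)  txn=BusRdX  M[L1]=40
step 13: P3: store L6 := 2  ⟶  IIIM  (L6)  txn=BusRdX+Flush  M[L6]=36
step 14: P2: load  L6  ⟶  IISO  (L6)  txn=BusRd  M[L6]=36
step 15: P3: store L6 := 71  ⟶  IIIM  (L6)  txn=BusUpgr  M[L6]=36
step 16: P2: store L6 := 98  ⟶  IIMI  (L6)  txn=BusRdX+Flush  M[L6]=71
step 17: P0: store L3 := 15  ⟶  MIII  (L3)  txn=BusUpgr  M[L3]=80
step 18: P0: load  L6  ⟶  SIOI  (L6)  txn=BusRd  M[L6]=71
step 19: P2: load  L6  ⟶  SIOI  (L6)  txn=∅  M[L6]=71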